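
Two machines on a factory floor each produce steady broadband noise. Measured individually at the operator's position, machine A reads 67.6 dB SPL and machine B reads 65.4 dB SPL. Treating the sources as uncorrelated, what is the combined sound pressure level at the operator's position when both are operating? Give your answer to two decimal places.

Add the sources as powers (linear), then convert back to dB:
L_total = 10·log₁₀(10^(67.6/10) + 10^(65.4/10)) = 10·log₁₀(9222000) = 69.65 dB SPL.

69.65 dB SPL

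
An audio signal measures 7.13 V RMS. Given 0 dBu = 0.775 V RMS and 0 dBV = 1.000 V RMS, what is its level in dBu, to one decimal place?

+19.3 dBu

dBu = 20·log₁₀(V / 0.775 V).
20·log₁₀(7.13/0.775) = +19.3 dBu.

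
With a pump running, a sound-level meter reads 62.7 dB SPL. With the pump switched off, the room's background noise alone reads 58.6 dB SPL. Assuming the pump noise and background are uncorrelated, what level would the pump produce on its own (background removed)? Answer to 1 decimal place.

60.6 dB SPL

Remove the background by subtracting linear intensities:
L_src = 10·log₁₀(10^(62.7/10) − 10^(58.6/10)) = 10·log₁₀(1138000) = 60.6 dB SPL.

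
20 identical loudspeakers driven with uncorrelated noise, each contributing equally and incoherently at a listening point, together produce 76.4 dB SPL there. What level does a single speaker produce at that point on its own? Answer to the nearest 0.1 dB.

63.4 dB SPL

20 equal incoherent sources add 10·log₁₀(20) = 13.01 dB over one source.
L_one = 76.4 − 13.01 = 63.4 dB SPL.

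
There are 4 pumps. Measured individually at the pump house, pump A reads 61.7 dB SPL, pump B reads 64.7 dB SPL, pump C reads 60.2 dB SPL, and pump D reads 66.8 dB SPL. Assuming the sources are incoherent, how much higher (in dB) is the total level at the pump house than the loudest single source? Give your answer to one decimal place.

3.3 dB

Add the sources as powers (linear), then convert back to dB:
L_total = 10·log₁₀(10^(61.7/10) + 10^(64.7/10) + 10^(60.2/10) + 10^(66.8/10)) = 70.11 dB SPL.
Excess over the loudest (66.8 dB): 70.11 − 66.8 = 3.3 dB.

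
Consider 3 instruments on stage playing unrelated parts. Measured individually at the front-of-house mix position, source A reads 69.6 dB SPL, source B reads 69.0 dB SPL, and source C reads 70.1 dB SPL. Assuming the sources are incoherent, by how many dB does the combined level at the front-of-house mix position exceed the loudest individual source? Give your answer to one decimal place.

4.3 dB

Incoherent sources sum as intensities:
L_total = 10·log₁₀(10^(69.6/10) + 10^(69.0/10) + 10^(70.1/10)) = 74.36 dB SPL.
Excess over the loudest (70.1 dB): 74.36 − 70.1 = 4.3 dB.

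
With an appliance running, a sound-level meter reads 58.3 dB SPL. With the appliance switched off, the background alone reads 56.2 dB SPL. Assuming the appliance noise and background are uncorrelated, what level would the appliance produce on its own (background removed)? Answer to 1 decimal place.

54.1 dB SPL

Subtract intensities: L_src = 10·log₁₀(10^(L_total/10) − 10^(L_bg/10)).
L_src = 10·log₁₀(10^(58.3/10) − 10^(56.2/10)) = 10·log₁₀(259200) = 54.1 dB SPL.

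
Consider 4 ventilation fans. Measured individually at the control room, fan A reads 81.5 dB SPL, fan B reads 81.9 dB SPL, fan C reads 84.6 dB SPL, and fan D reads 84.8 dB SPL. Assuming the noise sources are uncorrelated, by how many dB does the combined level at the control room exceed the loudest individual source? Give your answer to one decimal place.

4.7 dB

Incoherent sources sum as intensities:
L_total = 10·log₁₀(10^(81.5/10) + 10^(81.9/10) + 10^(84.6/10) + 10^(84.8/10)) = 89.48 dB SPL.
Excess over the loudest (84.8 dB): 89.48 − 84.8 = 4.7 dB.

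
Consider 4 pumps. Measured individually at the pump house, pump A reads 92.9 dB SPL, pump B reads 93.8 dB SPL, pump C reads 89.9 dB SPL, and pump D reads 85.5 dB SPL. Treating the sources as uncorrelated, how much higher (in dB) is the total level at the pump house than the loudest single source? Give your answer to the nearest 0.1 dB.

3.7 dB

Incoherent sources sum as intensities:
L_total = 10·log₁₀(10^(92.9/10) + 10^(93.8/10) + 10^(89.9/10) + 10^(85.5/10)) = 97.54 dB SPL.
Excess over the loudest (93.8 dB): 97.54 − 93.8 = 3.7 dB.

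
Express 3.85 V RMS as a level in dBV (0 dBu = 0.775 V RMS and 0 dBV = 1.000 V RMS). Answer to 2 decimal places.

dBV = 20·log₁₀(V / 1.000 V).
20·log₁₀(3.85/1.000) = +11.71 dBV.

+11.71 dBV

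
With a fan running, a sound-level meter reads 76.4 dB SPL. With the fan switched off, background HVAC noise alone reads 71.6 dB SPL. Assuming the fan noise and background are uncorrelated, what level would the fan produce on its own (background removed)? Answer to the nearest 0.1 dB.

74.7 dB SPL

Background correction is a power subtraction:
L_src = 10·log₁₀(10^(76.4/10) − 10^(71.6/10)) = 10·log₁₀(29200000) = 74.7 dB SPL.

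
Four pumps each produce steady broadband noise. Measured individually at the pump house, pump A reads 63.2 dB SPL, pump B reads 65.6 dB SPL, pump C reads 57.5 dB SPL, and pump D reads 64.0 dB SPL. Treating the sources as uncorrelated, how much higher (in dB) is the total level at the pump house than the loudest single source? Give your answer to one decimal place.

3.8 dB

Add the sources as powers (linear), then convert back to dB:
L_total = 10·log₁₀(10^(63.2/10) + 10^(65.6/10) + 10^(57.5/10) + 10^(64.0/10)) = 69.44 dB SPL.
Excess over the loudest (65.6 dB): 69.44 − 65.6 = 3.8 dB.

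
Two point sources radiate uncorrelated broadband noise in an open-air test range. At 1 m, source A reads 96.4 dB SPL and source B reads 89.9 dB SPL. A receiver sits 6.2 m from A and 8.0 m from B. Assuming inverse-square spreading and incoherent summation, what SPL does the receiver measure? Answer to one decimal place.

81.1 dB SPL

At the listener: L_A = 96.4 − 20·log₁₀(6.2) = 80.55 dB; L_B = 89.9 − 20·log₁₀(8.0) = 71.84 dB.
Combined: 10·log₁₀(10^(80.55/10)+10^(71.84/10)) = 81.1 dB SPL.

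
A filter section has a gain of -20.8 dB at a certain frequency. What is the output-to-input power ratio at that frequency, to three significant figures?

Power ratio = 10^(dB/10).
10^(-20.8/10) = 10^(-2.080) = 0.00832.

0.00832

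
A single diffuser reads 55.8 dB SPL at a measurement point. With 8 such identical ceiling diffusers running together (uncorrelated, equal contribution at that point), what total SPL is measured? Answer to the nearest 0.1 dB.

8 equal incoherent sources raise the level by 10·log₁₀(8) = 9.03 dB.
L_total = 55.8 + 9.03 = 64.8 dB SPL.

64.8 dB SPL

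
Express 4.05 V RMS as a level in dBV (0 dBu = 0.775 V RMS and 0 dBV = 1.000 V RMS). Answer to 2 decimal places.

+12.15 dBV

dBV = 20·log₁₀(V / 1.000 V).
20·log₁₀(4.05/1.000) = +12.15 dBV.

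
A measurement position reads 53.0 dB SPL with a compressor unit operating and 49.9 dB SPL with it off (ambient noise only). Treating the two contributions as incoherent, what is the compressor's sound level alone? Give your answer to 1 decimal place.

50.1 dB SPL

Background correction is a power subtraction:
L_src = 10·log₁₀(10^(53.0/10) − 10^(49.9/10)) = 10·log₁₀(101800) = 50.1 dB SPL.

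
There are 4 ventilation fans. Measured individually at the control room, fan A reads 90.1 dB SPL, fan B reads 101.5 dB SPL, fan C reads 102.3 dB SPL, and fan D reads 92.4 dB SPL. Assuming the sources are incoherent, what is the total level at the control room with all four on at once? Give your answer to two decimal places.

Add the sources as powers (linear), then convert back to dB:
L_total = 10·log₁₀(10^(90.1/10) + 10^(101.5/10) + 10^(102.3/10) + 10^(92.4/10)) = 10·log₁₀(33869000000) = 105.30 dB SPL.

105.30 dB SPL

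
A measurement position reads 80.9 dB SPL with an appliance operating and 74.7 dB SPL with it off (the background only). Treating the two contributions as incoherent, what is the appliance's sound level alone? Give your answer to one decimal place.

79.7 dB SPL

Background correction is a power subtraction:
L_src = 10·log₁₀(10^(80.9/10) − 10^(74.7/10)) = 10·log₁₀(93510000) = 79.7 dB SPL.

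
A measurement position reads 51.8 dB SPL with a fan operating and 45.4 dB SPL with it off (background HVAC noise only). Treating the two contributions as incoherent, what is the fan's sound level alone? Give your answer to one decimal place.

50.7 dB SPL

Subtract intensities: L_src = 10·log₁₀(10^(L_total/10) − 10^(L_bg/10)).
L_src = 10·log₁₀(10^(51.8/10) − 10^(45.4/10)) = 10·log₁₀(116700) = 50.7 dB SPL.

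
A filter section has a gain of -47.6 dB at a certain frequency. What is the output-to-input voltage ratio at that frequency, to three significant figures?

Voltage ratio = 10^(dB/20).
10^(-47.6/20) = 10^(-2.380) = 0.00417.

0.00417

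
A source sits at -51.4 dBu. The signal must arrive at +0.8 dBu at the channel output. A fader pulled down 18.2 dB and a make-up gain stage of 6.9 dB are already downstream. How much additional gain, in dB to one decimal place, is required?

63.5 dB

The required make-up gain is the shortfall in the dB sum.
G = +0.8 − (-51.4) + 18.2 − 6.9 = 63.5 dB.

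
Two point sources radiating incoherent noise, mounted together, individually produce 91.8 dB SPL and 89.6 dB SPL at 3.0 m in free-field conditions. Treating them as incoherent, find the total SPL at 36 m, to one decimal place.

Combined at 3.0 m: 10·log₁₀(10^(91.8/10)+10^(89.6/10)) = 93.85 dB SPL.
Then apply −20·log₁₀(36/3.0) = -21.58 dB → 72.3 dB SPL.

72.3 dB SPL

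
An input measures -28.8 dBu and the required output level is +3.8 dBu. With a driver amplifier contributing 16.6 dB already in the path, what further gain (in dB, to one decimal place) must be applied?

The required make-up gain is the shortfall in the dB sum.
G = +3.8 − (-28.8) − 16.6 = 16.0 dB.

16.0 dB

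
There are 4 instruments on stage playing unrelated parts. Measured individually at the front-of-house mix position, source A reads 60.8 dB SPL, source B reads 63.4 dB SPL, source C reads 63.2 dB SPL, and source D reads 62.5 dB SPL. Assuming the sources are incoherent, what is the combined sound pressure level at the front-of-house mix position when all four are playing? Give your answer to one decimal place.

68.6 dB SPL

Add the sources as powers (linear), then convert back to dB:
L_total = 10·log₁₀(10^(60.8/10) + 10^(63.4/10) + 10^(63.2/10) + 10^(62.5/10)) = 10·log₁₀(7258000) = 68.6 dB SPL.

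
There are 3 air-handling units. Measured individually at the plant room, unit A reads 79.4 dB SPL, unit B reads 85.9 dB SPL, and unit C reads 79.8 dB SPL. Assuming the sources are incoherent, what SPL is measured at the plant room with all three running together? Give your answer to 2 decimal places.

Uncorrelated sources add in intensity (power), not in dB.
L_total = 10·log₁₀(10^(79.4/10) + 10^(85.9/10) + 10^(79.8/10)) = 10·log₁₀(571600000) = 87.57 dB SPL.

87.57 dB SPL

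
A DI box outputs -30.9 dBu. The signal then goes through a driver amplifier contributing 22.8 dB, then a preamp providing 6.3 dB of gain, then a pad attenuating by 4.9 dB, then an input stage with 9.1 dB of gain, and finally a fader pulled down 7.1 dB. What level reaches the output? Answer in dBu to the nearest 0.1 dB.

-4.7 dBu

Gain stages sum in dB:
-30.9 + 22.8 + 6.3 − 4.9 + 9.1 − 7.1 = -4.7 dBu.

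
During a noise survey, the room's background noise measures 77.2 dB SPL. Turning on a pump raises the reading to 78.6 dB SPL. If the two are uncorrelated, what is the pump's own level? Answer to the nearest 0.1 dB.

73.0 dB SPL

Subtract intensities: L_src = 10·log₁₀(10^(L_total/10) − 10^(L_bg/10)).
L_src = 10·log₁₀(10^(78.6/10) − 10^(77.2/10)) = 10·log₁₀(19960000) = 73.0 dB SPL.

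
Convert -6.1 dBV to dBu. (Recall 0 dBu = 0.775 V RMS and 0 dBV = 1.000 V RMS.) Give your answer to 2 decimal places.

-3.89 dBu

The offset between the scales is 20·log₁₀(0.775/1.000) = −2.214 dB.
So dBu = -6.1 + 2.214 = -3.89 dBu.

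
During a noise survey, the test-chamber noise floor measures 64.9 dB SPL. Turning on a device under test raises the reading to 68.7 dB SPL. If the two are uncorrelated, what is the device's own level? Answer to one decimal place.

66.4 dB SPL

Remove the background by subtracting linear intensities:
L_src = 10·log₁₀(10^(68.7/10) − 10^(64.9/10)) = 10·log₁₀(4323000) = 66.4 dB SPL.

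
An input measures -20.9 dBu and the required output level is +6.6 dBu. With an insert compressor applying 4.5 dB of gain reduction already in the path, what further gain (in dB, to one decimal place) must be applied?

The required make-up gain is the shortfall in the dB sum.
G = +6.6 − (-20.9) + 4.5 = 32.0 dB.

32.0 dB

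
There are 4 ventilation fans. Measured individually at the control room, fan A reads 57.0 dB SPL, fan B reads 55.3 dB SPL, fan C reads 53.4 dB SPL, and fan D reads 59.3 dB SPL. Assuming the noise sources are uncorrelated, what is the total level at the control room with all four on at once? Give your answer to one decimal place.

62.8 dB SPL

Uncorrelated sources add in intensity (power), not in dB.
L_total = 10·log₁₀(10^(57.0/10) + 10^(55.3/10) + 10^(53.4/10) + 10^(59.3/10)) = 10·log₁₀(1910000) = 62.8 dB SPL.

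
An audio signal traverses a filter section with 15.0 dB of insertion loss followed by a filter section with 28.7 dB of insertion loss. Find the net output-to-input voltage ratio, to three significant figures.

0.00653

Net gain = (−15.0) + (−28.7) = -43.7 dB.
Voltage ratio = 10^(-43.7/20) = 0.00653.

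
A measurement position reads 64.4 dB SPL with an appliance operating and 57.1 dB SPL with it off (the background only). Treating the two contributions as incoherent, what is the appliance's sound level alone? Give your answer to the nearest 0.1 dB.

63.5 dB SPL

Background correction is a power subtraction:
L_src = 10·log₁₀(10^(64.4/10) − 10^(57.1/10)) = 10·log₁₀(2241000) = 63.5 dB SPL.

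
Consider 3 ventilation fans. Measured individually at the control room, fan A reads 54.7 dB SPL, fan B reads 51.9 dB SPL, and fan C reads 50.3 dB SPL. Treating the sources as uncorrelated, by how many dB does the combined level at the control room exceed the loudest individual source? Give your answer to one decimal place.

2.8 dB

Uncorrelated sources add in intensity (power), not in dB.
L_total = 10·log₁₀(10^(54.7/10) + 10^(51.9/10) + 10^(50.3/10)) = 57.46 dB SPL.
Excess over the loudest (54.7 dB): 57.46 − 54.7 = 2.8 dB.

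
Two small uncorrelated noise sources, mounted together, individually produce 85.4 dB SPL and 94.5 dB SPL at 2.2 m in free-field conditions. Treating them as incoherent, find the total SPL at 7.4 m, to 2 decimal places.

Combined at 2.2 m: 10·log₁₀(10^(85.4/10)+10^(94.5/10)) = 95.004 dB SPL.
Then apply −20·log₁₀(7.4/2.2) = -10.536 dB → 84.47 dB SPL.

84.47 dB SPL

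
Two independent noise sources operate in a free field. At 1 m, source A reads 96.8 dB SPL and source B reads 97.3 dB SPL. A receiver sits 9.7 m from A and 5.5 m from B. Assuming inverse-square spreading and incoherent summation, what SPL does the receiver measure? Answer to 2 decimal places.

At the listener: L_A = 96.8 − 20·log₁₀(9.7) = 77.065 dB; L_B = 97.3 − 20·log₁₀(5.5) = 82.493 dB.
Combined: 10·log₁₀(10^(77.065/10)+10^(82.493/10)) = 83.59 dB SPL.

83.59 dB SPL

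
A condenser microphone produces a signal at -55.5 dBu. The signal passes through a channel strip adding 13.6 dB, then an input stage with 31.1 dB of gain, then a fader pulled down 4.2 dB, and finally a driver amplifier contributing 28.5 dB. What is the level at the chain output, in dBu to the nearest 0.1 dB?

Gain stages sum in dB:
-55.5 + 13.6 + 31.1 − 4.2 + 28.5 = +13.5 dBu.

+13.5 dBu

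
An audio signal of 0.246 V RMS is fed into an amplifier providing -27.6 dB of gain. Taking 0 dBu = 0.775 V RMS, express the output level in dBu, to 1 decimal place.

-37.6 dBu

Input level: 20·log₁₀(0.246/0.775) = -9.97 dBu.
Output: -9.97 − 27.6 = -37.6 dBu.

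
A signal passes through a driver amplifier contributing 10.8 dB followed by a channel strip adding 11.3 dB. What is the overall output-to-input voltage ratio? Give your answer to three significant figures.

Net gain = 10.8 + 11.3 = 22.1 dB.
Voltage ratio = 10^(22.1/20) = 12.7.

12.7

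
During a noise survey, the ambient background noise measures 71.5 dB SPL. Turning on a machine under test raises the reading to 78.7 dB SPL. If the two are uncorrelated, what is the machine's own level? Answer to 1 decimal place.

Background correction is a power subtraction:
L_src = 10·log₁₀(10^(78.7/10) − 10^(71.5/10)) = 10·log₁₀(60010000) = 77.8 dB SPL.

77.8 dB SPL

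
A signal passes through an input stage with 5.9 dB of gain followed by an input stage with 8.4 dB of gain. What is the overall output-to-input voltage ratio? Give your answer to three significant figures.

Net gain = 5.9 + 8.4 = 14.3 dB.
Voltage ratio = 10^(14.3/20) = 5.19.

5.19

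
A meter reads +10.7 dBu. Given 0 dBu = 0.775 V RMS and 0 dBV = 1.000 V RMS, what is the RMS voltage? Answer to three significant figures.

V = 0.775 V × 10^(+10.7/20).
= 0.775 × 3.428 = 2.66 V.

2.66 V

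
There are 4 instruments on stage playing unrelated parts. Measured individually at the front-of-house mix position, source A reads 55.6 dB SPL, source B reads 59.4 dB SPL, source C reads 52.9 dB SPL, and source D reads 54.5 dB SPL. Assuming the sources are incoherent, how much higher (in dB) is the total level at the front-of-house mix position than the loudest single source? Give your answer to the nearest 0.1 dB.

Uncorrelated sources add in intensity (power), not in dB.
L_total = 10·log₁₀(10^(55.6/10) + 10^(59.4/10) + 10^(52.9/10) + 10^(54.5/10)) = 62.33 dB SPL.
Excess over the loudest (59.4 dB): 62.33 − 59.4 = 2.9 dB.

2.9 dB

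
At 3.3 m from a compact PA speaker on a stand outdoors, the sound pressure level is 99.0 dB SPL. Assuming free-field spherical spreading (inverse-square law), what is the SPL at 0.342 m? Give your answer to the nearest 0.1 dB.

118.7 dB SPL

Free-field point source: level drops by 20·log₁₀ of the distance ratio.
ΔL = −20·log₁₀(0.342/3.3) = 19.69 dB, so L₂ = 99.0 + (19.69) = 118.7 dB SPL.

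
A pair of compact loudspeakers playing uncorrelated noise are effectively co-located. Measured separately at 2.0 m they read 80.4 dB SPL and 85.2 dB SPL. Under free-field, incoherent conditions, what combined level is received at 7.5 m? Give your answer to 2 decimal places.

74.96 dB SPL

Combined at 2.0 m: 10·log₁₀(10^(80.4/10)+10^(85.2/10)) = 86.442 dB SPL.
Then apply −20·log₁₀(7.5/2.0) = -11.481 dB → 74.96 dB SPL.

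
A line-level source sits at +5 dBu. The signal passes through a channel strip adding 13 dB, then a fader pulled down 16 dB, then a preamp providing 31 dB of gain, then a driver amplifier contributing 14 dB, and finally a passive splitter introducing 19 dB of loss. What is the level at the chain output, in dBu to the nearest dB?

Cascaded gains and losses add directly in dB.
+5 + 13 − 16 + 31 + 14 − 19 = +28 dBu.

+28 dBu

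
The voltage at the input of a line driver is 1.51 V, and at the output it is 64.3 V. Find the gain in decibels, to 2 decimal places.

32.58 dB

For a voltage ratio, dB = 20·log₁₀(V₂/V₁).
20·log₁₀(64.3/1.51) = 20·log₁₀(42.58) = 32.58 dB.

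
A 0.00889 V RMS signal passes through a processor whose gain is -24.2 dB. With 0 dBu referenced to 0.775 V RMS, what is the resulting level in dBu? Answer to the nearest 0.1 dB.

-63.0 dBu

Input level: 20·log₁₀(0.00889/0.775) = -38.81 dBu.
Output: -38.81 − 24.2 = -63.0 dBu.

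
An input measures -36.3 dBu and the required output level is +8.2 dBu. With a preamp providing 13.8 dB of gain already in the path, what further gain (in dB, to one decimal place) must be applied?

The required make-up gain is the shortfall in the dB sum.
G = +8.2 − (-36.3) − 13.8 = 30.7 dB.

30.7 dB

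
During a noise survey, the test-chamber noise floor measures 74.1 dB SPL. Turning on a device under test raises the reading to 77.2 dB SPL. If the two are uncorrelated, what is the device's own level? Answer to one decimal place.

Background correction is a power subtraction:
L_src = 10·log₁₀(10^(77.2/10) − 10^(74.1/10)) = 10·log₁₀(26780000) = 74.3 dB SPL.

74.3 dB SPL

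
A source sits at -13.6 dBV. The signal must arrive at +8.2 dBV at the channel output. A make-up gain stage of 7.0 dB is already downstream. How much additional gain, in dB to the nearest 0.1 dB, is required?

The required make-up gain is the shortfall in the dB sum.
G = +8.2 − (-13.6) − 7.0 = 14.8 dB.

14.8 dB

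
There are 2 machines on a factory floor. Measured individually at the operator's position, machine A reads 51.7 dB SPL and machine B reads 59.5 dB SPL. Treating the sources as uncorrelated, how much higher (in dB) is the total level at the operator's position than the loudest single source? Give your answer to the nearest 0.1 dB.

0.7 dB

Uncorrelated sources add in intensity (power), not in dB.
L_total = 10·log₁₀(10^(51.7/10) + 10^(59.5/10)) = 60.17 dB SPL.
Excess over the loudest (59.5 dB): 60.17 − 59.5 = 0.7 dB.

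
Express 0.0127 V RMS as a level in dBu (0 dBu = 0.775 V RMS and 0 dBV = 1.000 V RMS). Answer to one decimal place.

-35.7 dBu

dBu = 20·log₁₀(V / 0.775 V).
20·log₁₀(0.0127/0.775) = -35.7 dBu.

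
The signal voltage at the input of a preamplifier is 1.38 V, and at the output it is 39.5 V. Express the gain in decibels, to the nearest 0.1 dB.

29.1 dB

For a voltage ratio, dB = 20·log₁₀(V₂/V₁).
20·log₁₀(39.5/1.38) = 20·log₁₀(28.62) = 29.1 dB.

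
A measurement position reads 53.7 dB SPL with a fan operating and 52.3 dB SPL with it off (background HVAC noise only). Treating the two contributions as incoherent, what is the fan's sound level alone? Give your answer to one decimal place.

48.1 dB SPL

Background correction is a power subtraction:
L_src = 10·log₁₀(10^(53.7/10) − 10^(52.3/10)) = 10·log₁₀(64600) = 48.1 dB SPL.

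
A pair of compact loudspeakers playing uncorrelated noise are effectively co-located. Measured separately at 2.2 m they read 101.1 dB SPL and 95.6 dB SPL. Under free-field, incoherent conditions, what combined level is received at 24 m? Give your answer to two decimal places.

81.42 dB SPL

Combined at 2.2 m: 10·log₁₀(10^(101.1/10)+10^(95.6/10)) = 102.178 dB SPL.
Then apply −20·log₁₀(24/2.2) = -20.756 dB → 81.42 dB SPL.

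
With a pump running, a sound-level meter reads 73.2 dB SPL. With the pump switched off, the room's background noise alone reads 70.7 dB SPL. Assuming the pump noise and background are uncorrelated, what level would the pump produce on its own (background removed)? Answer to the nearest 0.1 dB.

Subtract intensities: L_src = 10·log₁₀(10^(L_total/10) − 10^(L_bg/10)).
L_src = 10·log₁₀(10^(73.2/10) − 10^(70.7/10)) = 10·log₁₀(9144000) = 69.6 dB SPL.

69.6 dB SPL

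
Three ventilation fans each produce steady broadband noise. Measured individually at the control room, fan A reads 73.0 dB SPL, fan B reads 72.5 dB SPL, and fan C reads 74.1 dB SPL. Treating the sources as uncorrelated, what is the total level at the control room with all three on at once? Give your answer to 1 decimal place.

Incoherent sources sum as intensities:
L_total = 10·log₁₀(10^(73.0/10) + 10^(72.5/10) + 10^(74.1/10)) = 10·log₁₀(63440000) = 78.0 dB SPL.

78.0 dB SPL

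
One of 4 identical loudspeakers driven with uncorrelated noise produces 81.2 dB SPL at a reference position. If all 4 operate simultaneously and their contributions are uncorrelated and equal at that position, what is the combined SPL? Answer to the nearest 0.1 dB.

87.2 dB SPL

4 equal incoherent sources raise the level by 10·log₁₀(4) = 6.02 dB.
L_total = 81.2 + 6.02 = 87.2 dB SPL.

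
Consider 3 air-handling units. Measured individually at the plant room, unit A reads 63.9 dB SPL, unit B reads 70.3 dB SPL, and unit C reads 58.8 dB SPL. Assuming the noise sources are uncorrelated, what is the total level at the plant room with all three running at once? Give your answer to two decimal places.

71.44 dB SPL

Add the sources as powers (linear), then convert back to dB:
L_total = 10·log₁₀(10^(63.9/10) + 10^(70.3/10) + 10^(58.8/10)) = 10·log₁₀(13930000) = 71.44 dB SPL.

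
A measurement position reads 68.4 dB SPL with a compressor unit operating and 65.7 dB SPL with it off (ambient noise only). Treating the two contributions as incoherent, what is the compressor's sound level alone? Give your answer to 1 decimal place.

Background correction is a power subtraction:
L_src = 10·log₁₀(10^(68.4/10) − 10^(65.7/10)) = 10·log₁₀(3203000) = 65.1 dB SPL.

65.1 dB SPL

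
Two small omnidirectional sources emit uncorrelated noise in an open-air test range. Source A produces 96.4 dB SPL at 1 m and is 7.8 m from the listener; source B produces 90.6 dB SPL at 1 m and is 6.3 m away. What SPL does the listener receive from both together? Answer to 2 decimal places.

80.03 dB SPL

At the listener: L_A = 96.4 − 20·log₁₀(7.8) = 78.558 dB; L_B = 90.6 − 20·log₁₀(6.3) = 74.613 dB.
Combined: 10·log₁₀(10^(78.558/10)+10^(74.613/10)) = 80.03 dB SPL.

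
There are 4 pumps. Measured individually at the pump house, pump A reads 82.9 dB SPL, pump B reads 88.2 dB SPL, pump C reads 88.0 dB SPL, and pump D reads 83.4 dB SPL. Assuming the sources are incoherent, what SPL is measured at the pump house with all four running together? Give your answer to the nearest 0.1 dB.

Add the sources as powers (linear), then convert back to dB:
L_total = 10·log₁₀(10^(82.9/10) + 10^(88.2/10) + 10^(88.0/10) + 10^(83.4/10)) = 10·log₁₀(1705000000) = 92.3 dB SPL.

92.3 dB SPL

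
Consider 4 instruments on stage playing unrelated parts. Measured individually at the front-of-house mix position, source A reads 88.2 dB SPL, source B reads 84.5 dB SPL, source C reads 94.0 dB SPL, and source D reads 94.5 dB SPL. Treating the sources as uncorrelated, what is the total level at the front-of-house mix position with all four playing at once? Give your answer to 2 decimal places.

Add the sources as powers (linear), then convert back to dB:
L_total = 10·log₁₀(10^(88.2/10) + 10^(84.5/10) + 10^(94.0/10) + 10^(94.5/10)) = 10·log₁₀(6273000000) = 97.97 dB SPL.

97.97 dB SPL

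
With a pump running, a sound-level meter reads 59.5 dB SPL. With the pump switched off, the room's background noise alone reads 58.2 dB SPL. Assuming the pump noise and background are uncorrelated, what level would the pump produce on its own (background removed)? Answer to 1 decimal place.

53.6 dB SPL

Subtract intensities: L_src = 10·log₁₀(10^(L_total/10) − 10^(L_bg/10)).
L_src = 10·log₁₀(10^(59.5/10) − 10^(58.2/10)) = 10·log₁₀(230600) = 53.6 dB SPL.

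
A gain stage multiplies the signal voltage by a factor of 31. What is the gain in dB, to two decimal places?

29.83 dB

For a voltage ratio, dB = 20·log₁₀(V₂/V₁).
20·log₁₀(31) = 29.83 dB.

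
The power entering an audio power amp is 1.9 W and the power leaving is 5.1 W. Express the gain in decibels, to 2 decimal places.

Power is a power quantity, so gain = 10·log₁₀(P_out/P_in).
10·log₁₀(5.1/1.9) = 10·log₁₀(2.684) = 4.29 dB.

4.29 dB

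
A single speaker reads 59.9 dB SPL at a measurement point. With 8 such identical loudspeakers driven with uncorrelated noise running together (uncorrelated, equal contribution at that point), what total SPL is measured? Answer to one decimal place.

8 equal incoherent sources raise the level by 10·log₁₀(8) = 9.03 dB.
L_total = 59.9 + 9.03 = 68.9 dB SPL.

68.9 dB SPL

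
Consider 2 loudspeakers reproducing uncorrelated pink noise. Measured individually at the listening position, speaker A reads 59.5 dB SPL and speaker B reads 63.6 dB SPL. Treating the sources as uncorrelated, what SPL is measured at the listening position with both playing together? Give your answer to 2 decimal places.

65.03 dB SPL

Incoherent sources sum as intensities:
L_total = 10·log₁₀(10^(59.5/10) + 10^(63.6/10)) = 10·log₁₀(3182000) = 65.03 dB SPL.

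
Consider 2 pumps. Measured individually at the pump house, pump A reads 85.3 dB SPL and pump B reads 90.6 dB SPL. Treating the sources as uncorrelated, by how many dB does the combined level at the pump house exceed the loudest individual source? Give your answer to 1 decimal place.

1.1 dB

Add the sources as powers (linear), then convert back to dB:
L_total = 10·log₁₀(10^(85.3/10) + 10^(90.6/10)) = 91.72 dB SPL.
Excess over the loudest (90.6 dB): 91.72 − 90.6 = 1.1 dB.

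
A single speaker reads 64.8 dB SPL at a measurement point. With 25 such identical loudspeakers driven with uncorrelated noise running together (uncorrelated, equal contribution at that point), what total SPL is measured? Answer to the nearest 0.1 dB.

78.8 dB SPL

25 equal incoherent sources raise the level by 10·log₁₀(25) = 13.98 dB.
L_total = 64.8 + 13.98 = 78.8 dB SPL.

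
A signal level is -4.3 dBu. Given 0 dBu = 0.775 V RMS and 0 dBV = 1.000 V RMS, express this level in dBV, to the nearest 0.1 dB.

-6.5 dBV

The offset between the scales is 20·log₁₀(0.775/1.000) = −2.214 dB.
So dBV = -4.3 − 2.214 = -6.5 dBV.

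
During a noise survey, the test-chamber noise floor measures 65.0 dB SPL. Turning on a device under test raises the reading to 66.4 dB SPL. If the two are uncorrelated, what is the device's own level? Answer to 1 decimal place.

60.8 dB SPL

Subtract intensities: L_src = 10·log₁₀(10^(L_total/10) − 10^(L_bg/10)).
L_src = 10·log₁₀(10^(66.4/10) − 10^(65.0/10)) = 10·log₁₀(1203000) = 60.8 dB SPL.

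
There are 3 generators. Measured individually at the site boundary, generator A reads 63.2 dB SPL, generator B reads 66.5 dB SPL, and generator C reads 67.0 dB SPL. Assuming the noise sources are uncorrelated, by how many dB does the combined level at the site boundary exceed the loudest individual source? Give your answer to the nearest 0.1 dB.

Uncorrelated sources add in intensity (power), not in dB.
L_total = 10·log₁₀(10^(63.2/10) + 10^(66.5/10) + 10^(67.0/10)) = 70.63 dB SPL.
Excess over the loudest (67.0 dB): 70.63 − 67.0 = 3.6 dB.

3.6 dB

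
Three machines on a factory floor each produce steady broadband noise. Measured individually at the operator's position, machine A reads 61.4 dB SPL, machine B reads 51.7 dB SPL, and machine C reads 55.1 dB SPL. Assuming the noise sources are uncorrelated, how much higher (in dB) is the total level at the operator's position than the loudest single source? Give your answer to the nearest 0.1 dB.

Incoherent sources sum as intensities:
L_total = 10·log₁₀(10^(61.4/10) + 10^(51.7/10) + 10^(55.1/10)) = 62.68 dB SPL.
Excess over the loudest (61.4 dB): 62.68 − 61.4 = 1.3 dB.

1.3 dB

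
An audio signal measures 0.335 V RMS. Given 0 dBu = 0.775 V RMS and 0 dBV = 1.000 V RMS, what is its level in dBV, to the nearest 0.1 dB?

-9.5 dBV

dBV = 20·log₁₀(V / 1.000 V).
20·log₁₀(0.335/1.000) = -9.5 dBV.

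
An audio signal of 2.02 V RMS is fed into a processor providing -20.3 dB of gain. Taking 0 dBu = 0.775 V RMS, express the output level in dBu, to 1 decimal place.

Input level: 20·log₁₀(2.02/0.775) = 8.32 dBu.
Output: 8.32 − 20.3 = -12.0 dBu.

-12.0 dBu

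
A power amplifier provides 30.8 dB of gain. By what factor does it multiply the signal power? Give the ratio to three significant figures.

Power ratio = 10^(dB/10).
10^(30.8/10) = 10^(3.080) = 1200.

1200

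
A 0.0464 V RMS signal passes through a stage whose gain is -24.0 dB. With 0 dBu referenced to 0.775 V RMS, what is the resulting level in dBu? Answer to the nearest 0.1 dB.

Input level: 20·log₁₀(0.0464/0.775) = -24.46 dBu.
Output: -24.46 − 24.0 = -48.5 dBu.

-48.5 dBu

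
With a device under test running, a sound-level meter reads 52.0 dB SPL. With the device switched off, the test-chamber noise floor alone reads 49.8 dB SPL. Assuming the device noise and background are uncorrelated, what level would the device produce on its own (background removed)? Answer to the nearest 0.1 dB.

48.0 dB SPL

Remove the background by subtracting linear intensities:
L_src = 10·log₁₀(10^(52.0/10) − 10^(49.8/10)) = 10·log₁₀(62990) = 48.0 dB SPL.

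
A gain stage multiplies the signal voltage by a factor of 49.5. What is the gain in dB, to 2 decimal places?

Voltage is an amplitude quantity, so gain = 20·log₁₀(V_out/V_in).
20·log₁₀(49.5) = 33.89 dB.

33.89 dB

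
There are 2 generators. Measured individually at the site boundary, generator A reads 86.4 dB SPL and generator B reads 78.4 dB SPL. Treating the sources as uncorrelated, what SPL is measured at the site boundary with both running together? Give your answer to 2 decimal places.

Uncorrelated sources add in intensity (power), not in dB.
L_total = 10·log₁₀(10^(86.4/10) + 10^(78.4/10)) = 10·log₁₀(505700000) = 87.04 dB SPL.

87.04 dB SPL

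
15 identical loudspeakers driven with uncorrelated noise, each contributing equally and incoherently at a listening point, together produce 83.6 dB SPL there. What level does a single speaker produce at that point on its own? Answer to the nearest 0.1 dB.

71.8 dB SPL

15 equal incoherent sources add 10·log₁₀(15) = 11.76 dB over one source.
L_one = 83.6 − 11.76 = 71.8 dB SPL.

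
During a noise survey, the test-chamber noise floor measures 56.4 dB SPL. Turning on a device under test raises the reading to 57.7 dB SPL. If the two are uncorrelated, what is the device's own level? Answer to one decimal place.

51.8 dB SPL

Background correction is a power subtraction:
L_src = 10·log₁₀(10^(57.7/10) − 10^(56.4/10)) = 10·log₁₀(152300) = 51.8 dB SPL.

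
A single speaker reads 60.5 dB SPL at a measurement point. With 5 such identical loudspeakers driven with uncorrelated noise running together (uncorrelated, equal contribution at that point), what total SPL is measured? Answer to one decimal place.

67.5 dB SPL

5 equal incoherent sources raise the level by 10·log₁₀(5) = 6.99 dB.
L_total = 60.5 + 6.99 = 67.5 dB SPL.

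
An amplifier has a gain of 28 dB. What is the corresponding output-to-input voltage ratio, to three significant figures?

25.1

Voltage ratio = 10^(dB/20).
10^(28/20) = 10^(1.400) = 25.1.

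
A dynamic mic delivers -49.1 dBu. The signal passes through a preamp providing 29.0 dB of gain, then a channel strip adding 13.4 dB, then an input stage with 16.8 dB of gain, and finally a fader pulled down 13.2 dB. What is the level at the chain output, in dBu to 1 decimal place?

-3.1 dBu

Gain stages sum in dB:
-49.1 + 29.0 + 13.4 + 16.8 − 13.2 = -3.1 dBu.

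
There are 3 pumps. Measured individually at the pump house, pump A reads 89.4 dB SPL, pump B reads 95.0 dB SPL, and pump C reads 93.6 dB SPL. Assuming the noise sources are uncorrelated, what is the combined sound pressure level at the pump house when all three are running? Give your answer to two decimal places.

Add the sources as powers (linear), then convert back to dB:
L_total = 10·log₁₀(10^(89.4/10) + 10^(95.0/10) + 10^(93.6/10)) = 10·log₁₀(6324000000) = 98.01 dB SPL.

98.01 dB SPL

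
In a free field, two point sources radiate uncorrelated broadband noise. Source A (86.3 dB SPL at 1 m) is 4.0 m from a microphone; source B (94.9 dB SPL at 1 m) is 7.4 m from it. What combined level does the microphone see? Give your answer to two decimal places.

79.20 dB SPL

At the listener: L_A = 86.3 − 20·log₁₀(4.0) = 74.259 dB; L_B = 94.9 − 20·log₁₀(7.4) = 77.515 dB.
Combined: 10·log₁₀(10^(74.259/10)+10^(77.515/10)) = 79.20 dB SPL.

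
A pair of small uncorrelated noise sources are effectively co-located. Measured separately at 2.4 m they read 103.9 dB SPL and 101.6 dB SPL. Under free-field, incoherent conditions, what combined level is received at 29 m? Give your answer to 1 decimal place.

84.3 dB SPL

Combined at 2.4 m: 10·log₁₀(10^(103.9/10)+10^(101.6/10)) = 105.91 dB SPL.
Then apply −20·log₁₀(29/2.4) = -21.64 dB → 84.3 dB SPL.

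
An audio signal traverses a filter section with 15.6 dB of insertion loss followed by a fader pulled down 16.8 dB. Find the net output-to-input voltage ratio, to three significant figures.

0.0240

Net gain = (−15.6) + (−16.8) = -32.4 dB.
Voltage ratio = 10^(-32.4/20) = 0.0240.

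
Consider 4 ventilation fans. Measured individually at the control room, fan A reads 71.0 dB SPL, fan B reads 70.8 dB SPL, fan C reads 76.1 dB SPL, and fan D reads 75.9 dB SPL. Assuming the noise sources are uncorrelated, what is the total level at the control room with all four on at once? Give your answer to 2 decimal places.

Incoherent sources sum as intensities:
L_total = 10·log₁₀(10^(71.0/10) + 10^(70.8/10) + 10^(76.1/10) + 10^(75.9/10)) = 10·log₁₀(104300000) = 80.18 dB SPL.

80.18 dB SPL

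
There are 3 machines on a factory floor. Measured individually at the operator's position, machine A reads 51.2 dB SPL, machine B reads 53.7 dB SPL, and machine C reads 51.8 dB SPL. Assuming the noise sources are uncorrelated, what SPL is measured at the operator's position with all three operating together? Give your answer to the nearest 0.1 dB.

Incoherent sources sum as intensities:
L_total = 10·log₁₀(10^(51.2/10) + 10^(53.7/10) + 10^(51.8/10)) = 10·log₁₀(517600) = 57.1 dB SPL.

57.1 dB SPL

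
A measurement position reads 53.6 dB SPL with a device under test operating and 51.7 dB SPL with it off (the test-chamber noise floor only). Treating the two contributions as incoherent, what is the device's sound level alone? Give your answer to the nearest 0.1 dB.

Remove the background by subtracting linear intensities:
L_src = 10·log₁₀(10^(53.6/10) − 10^(51.7/10)) = 10·log₁₀(81180) = 49.1 dB SPL.

49.1 dB SPL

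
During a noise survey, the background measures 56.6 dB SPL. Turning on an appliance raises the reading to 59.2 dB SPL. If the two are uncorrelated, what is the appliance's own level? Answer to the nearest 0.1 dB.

55.7 dB SPL

Subtract intensities: L_src = 10·log₁₀(10^(L_total/10) − 10^(L_bg/10)).
L_src = 10·log₁₀(10^(59.2/10) − 10^(56.6/10)) = 10·log₁₀(374700) = 55.7 dB SPL.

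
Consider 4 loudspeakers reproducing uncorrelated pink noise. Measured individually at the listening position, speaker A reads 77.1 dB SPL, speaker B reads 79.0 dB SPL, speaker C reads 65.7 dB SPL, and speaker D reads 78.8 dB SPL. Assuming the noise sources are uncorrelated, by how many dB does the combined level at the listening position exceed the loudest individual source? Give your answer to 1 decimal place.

4.2 dB

Uncorrelated sources add in intensity (power), not in dB.
L_total = 10·log₁₀(10^(77.1/10) + 10^(79.0/10) + 10^(65.7/10) + 10^(78.8/10)) = 83.23 dB SPL.
Excess over the loudest (79.0 dB): 83.23 − 79.0 = 4.2 dB.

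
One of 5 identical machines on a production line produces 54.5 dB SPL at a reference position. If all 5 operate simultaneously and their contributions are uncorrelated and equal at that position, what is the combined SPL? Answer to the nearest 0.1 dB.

5 equal incoherent sources raise the level by 10·log₁₀(5) = 6.99 dB.
L_total = 54.5 + 6.99 = 61.5 dB SPL.

61.5 dB SPL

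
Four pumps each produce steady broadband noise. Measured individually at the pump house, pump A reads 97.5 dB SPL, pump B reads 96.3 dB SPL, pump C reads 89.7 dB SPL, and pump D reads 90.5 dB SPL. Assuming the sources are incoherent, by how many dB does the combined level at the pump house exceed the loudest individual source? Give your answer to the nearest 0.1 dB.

Uncorrelated sources add in intensity (power), not in dB.
L_total = 10·log₁₀(10^(97.5/10) + 10^(96.3/10) + 10^(89.7/10) + 10^(90.5/10)) = 100.77 dB SPL.
Excess over the loudest (97.5 dB): 100.77 − 97.5 = 3.3 dB.

3.3 dB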